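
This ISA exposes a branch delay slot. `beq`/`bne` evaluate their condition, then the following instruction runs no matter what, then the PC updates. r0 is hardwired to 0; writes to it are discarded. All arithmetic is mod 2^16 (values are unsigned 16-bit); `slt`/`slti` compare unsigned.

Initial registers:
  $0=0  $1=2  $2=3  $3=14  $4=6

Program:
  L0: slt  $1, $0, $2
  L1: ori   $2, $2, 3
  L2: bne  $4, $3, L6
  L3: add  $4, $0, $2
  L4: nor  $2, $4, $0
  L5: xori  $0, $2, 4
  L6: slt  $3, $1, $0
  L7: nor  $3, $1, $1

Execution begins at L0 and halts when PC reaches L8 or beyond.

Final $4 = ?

#0 slt  $1, $0, $2 ; 0/1/3/14/6
#1 ori   $2, $2, 3 ; 0/1/3/14/6
#2 bne  $4, $3, L6 ; 0/1/3/14/6 ; →target
#3 add  $4, $0, $2 ; 0/1/3/14/3
#6 slt  $3, $1, $0 ; 0/1/3/0/3
#7 nor  $3, $1, $1 ; 0/1/3/65534/3

3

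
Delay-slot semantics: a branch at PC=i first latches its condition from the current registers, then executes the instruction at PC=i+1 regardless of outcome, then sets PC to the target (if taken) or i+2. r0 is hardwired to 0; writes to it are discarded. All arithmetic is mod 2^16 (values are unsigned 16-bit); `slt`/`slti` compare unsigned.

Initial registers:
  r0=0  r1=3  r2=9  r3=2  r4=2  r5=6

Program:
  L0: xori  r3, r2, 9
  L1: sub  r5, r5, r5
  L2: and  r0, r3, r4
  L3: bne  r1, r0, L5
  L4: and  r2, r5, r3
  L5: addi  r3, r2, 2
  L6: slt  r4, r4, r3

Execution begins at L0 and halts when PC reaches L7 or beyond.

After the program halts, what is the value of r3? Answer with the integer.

PC=0  xori  r3, r2, 9        | r0=0 r1=3 r2=9 r3=0 r4=2 r5=6
PC=1  sub  r5, r5, r5        | r0=0 r1=3 r2=9 r3=0 r4=2 r5=0
PC=2  and  r0, r3, r4        | r0=0 r1=3 r2=9 r3=0 r4=2 r5=0
PC=3  bne  r1, r0, L5        | r0=0 r1=3 r2=9 r3=0 r4=2 r5=0  [TAKEN]
PC=4  and  r2, r5, r3        | r0=0 r1=3 r2=0 r3=0 r4=2 r5=0
PC=5  addi  r3, r2, 2        | r0=0 r1=3 r2=0 r3=2 r4=2 r5=0
PC=6  slt  r4, r4, r3        | r0=0 r1=3 r2=0 r3=2 r4=0 r5=0

2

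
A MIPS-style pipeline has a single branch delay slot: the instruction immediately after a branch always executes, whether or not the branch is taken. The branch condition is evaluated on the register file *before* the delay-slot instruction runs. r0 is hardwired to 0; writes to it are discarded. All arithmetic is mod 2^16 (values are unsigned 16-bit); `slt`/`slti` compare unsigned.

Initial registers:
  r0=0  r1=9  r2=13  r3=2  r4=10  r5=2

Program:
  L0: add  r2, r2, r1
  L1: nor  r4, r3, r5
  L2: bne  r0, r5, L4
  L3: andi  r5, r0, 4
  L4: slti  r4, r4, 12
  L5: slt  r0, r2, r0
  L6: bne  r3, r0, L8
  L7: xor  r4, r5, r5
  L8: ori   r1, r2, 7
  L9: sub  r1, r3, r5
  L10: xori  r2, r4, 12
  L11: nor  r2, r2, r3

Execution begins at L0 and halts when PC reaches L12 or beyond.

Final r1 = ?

2

[0] add  r2, r2, r1  →  {r0:0, r1:9, r2:22, r3:2, r4:10, r5:2}
[1] nor  r4, r3, r5  →  {r0:0, r1:9, r2:22, r3:2, r4:65533, r5:2}
[2] bne  r0, r5, L4  →  {r0:0, r1:9, r2:22, r3:2, r4:65533, r5:2}  ⟨branch taken⟩
[3] andi  r5, r0, 4  →  {r0:0, r1:9, r2:22, r3:2, r4:65533, r5:0}
[4] slti  r4, r4, 12  →  {r0:0, r1:9, r2:22, r3:2, r4:0, r5:0}
[5] slt  r0, r2, r0  →  {r0:0, r1:9, r2:22, r3:2, r4:0, r5:0}
[6] bne  r3, r0, L8  →  {r0:0, r1:9, r2:22, r3:2, r4:0, r5:0}  ⟨branch taken⟩
[7] xor  r4, r5, r5  →  {r0:0, r1:9, r2:22, r3:2, r4:0, r5:0}
[8] ori   r1, r2, 7  →  {r0:0, r1:23, r2:22, r3:2, r4:0, r5:0}
[9] sub  r1, r3, r5  →  {r0:0, r1:2, r2:22, r3:2, r4:0, r5:0}
[10] xori  r2, r4, 12  →  {r0:0, r1:2, r2:12, r3:2, r4:0, r5:0}
[11] nor  r2, r2, r3  →  {r0:0, r1:2, r2:65521, r3:2, r4:0, r5:0}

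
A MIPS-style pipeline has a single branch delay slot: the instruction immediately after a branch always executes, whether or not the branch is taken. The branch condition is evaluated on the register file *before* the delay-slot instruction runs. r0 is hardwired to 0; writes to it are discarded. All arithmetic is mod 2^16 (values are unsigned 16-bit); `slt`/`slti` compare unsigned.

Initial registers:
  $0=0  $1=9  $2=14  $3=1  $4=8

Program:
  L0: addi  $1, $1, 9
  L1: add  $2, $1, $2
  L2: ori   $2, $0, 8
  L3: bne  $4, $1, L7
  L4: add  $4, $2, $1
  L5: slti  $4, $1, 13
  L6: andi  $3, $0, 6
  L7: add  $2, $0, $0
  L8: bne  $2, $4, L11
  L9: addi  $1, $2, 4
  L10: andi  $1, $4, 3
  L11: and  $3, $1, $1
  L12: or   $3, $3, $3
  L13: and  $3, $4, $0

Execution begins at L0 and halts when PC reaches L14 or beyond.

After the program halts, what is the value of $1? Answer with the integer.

[0] addi  $1, $1, 9  →  {$0:0, $1:18, $2:14, $3:1, $4:8}
[1] add  $2, $1, $2  →  {$0:0, $1:18, $2:32, $3:1, $4:8}
[2] ori   $2, $0, 8  →  {$0:0, $1:18, $2:8, $3:1, $4:8}
[3] bne  $4, $1, L7  →  {$0:0, $1:18, $2:8, $3:1, $4:8}  ⟨branch taken⟩
[4] add  $4, $2, $1  →  {$0:0, $1:18, $2:8, $3:1, $4:26}
[7] add  $2, $0, $0  →  {$0:0, $1:18, $2:0, $3:1, $4:26}
[8] bne  $2, $4, L11  →  {$0:0, $1:18, $2:0, $3:1, $4:26}  ⟨branch taken⟩
[9] addi  $1, $2, 4  →  {$0:0, $1:4, $2:0, $3:1, $4:26}
[11] and  $3, $1, $1  →  {$0:0, $1:4, $2:0, $3:4, $4:26}
[12] or   $3, $3, $3  →  {$0:0, $1:4, $2:0, $3:4, $4:26}
[13] and  $3, $4, $0  →  {$0:0, $1:4, $2:0, $3:0, $4:26}

4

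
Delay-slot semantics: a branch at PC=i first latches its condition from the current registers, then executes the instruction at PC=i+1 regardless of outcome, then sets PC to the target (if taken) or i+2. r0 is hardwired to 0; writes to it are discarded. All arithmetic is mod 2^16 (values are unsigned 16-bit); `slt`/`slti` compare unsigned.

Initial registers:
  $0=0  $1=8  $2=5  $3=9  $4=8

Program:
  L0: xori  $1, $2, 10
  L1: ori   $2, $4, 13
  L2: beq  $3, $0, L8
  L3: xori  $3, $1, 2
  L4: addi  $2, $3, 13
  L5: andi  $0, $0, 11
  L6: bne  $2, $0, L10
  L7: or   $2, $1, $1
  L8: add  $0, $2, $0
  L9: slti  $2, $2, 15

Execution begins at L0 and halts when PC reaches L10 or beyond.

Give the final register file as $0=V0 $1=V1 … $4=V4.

[0] xori  $1, $2, 10  →  {$0:0, $1:15, $2:5, $3:9, $4:8}
[1] ori   $2, $4, 13  →  {$0:0, $1:15, $2:13, $3:9, $4:8}
[2] beq  $3, $0, L8  →  {$0:0, $1:15, $2:13, $3:9, $4:8}  ⟨branch fallthrough⟩
[3] xori  $3, $1, 2  →  {$0:0, $1:15, $2:13, $3:13, $4:8}
[4] addi  $2, $3, 13  →  {$0:0, $1:15, $2:26, $3:13, $4:8}
[5] andi  $0, $0, 11  →  {$0:0, $1:15, $2:26, $3:13, $4:8}
[6] bne  $2, $0, L10  →  {$0:0, $1:15, $2:26, $3:13, $4:8}  ⟨branch taken⟩
[7] or   $2, $1, $1  →  {$0:0, $1:15, $2:15, $3:13, $4:8}

$0=0 $1=15 $2=15 $3=13 $4=8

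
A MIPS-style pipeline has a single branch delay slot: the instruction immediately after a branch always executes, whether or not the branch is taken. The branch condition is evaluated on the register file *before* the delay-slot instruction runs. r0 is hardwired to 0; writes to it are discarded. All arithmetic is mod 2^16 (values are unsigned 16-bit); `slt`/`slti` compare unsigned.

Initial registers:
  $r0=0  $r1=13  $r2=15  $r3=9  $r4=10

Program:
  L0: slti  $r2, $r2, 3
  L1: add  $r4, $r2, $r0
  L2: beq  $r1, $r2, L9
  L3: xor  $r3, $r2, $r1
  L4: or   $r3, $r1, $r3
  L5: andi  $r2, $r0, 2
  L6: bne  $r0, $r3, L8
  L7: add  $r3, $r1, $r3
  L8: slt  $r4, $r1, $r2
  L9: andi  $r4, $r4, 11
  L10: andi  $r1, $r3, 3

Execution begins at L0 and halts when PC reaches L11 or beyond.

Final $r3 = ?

PC=0  slti  $r2, $r2, 3      | $r0=0 $r1=13 $r2=0 $r3=9 $r4=10
PC=1  add  $r4, $r2, $r0     | $r0=0 $r1=13 $r2=0 $r3=9 $r4=0
PC=2  beq  $r1, $r2, L9      | $r0=0 $r1=13 $r2=0 $r3=9 $r4=0  [not taken]
PC=3  xor  $r3, $r2, $r1     | $r0=0 $r1=13 $r2=0 $r3=13 $r4=0
PC=4  or   $r3, $r1, $r3     | $r0=0 $r1=13 $r2=0 $r3=13 $r4=0
PC=5  andi  $r2, $r0, 2      | $r0=0 $r1=13 $r2=0 $r3=13 $r4=0
PC=6  bne  $r0, $r3, L8      | $r0=0 $r1=13 $r2=0 $r3=13 $r4=0  [TAKEN]
PC=7  add  $r3, $r1, $r3     | $r0=0 $r1=13 $r2=0 $r3=26 $r4=0
PC=8  slt  $r4, $r1, $r2     | $r0=0 $r1=13 $r2=0 $r3=26 $r4=0
PC=9  andi  $r4, $r4, 11     | $r0=0 $r1=13 $r2=0 $r3=26 $r4=0
PC=10 andi  $r1, $r3, 3      | $r0=0 $r1=2 $r2=0 $r3=26 $r4=0

26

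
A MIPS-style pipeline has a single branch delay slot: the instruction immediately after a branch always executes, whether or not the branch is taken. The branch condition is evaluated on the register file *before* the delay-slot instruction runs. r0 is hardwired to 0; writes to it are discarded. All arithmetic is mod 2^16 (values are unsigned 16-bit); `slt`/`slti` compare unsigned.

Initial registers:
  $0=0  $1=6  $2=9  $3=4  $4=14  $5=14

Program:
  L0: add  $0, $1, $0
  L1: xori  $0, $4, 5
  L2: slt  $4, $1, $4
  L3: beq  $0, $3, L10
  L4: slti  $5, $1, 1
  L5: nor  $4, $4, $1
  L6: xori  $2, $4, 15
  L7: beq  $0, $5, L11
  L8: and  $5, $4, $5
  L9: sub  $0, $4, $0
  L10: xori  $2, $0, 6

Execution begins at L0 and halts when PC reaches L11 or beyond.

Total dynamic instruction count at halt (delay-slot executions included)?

[0] add  $0, $1, $0  →  {$0:0, $1:6, $2:9, $3:4, $4:14, $5:14}
[1] xori  $0, $4, 5  →  {$0:0, $1:6, $2:9, $3:4, $4:14, $5:14}
[2] slt  $4, $1, $4  →  {$0:0, $1:6, $2:9, $3:4, $4:1, $5:14}
[3] beq  $0, $3, L10  →  {$0:0, $1:6, $2:9, $3:4, $4:1, $5:14}  ⟨branch fallthrough⟩
[4] slti  $5, $1, 1  →  {$0:0, $1:6, $2:9, $3:4, $4:1, $5:0}
[5] nor  $4, $4, $1  →  {$0:0, $1:6, $2:9, $3:4, $4:65528, $5:0}
[6] xori  $2, $4, 15  →  {$0:0, $1:6, $2:65527, $3:4, $4:65528, $5:0}
[7] beq  $0, $5, L11  →  {$0:0, $1:6, $2:65527, $3:4, $4:65528, $5:0}  ⟨branch taken⟩
[8] and  $5, $4, $5  →  {$0:0, $1:6, $2:65527, $3:4, $4:65528, $5:0}

9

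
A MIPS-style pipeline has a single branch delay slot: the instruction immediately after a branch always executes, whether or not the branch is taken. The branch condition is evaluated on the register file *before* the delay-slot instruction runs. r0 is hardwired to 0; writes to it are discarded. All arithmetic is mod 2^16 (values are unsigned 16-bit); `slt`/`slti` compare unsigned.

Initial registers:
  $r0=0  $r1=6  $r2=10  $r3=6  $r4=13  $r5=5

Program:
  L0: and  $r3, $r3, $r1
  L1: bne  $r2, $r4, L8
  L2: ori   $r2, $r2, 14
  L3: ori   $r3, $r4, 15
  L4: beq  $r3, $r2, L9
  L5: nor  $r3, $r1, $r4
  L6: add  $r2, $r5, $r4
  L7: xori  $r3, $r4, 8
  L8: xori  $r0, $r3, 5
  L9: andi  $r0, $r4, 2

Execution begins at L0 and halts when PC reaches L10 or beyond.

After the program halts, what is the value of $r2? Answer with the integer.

  step pc=0: and  $r3, $r3, $r1  regs=(0,6,10,6,13,5)
  step pc=1: bne  $r2, $r4, L8  cond=T  regs=(0,6,10,6,13,5)
  step pc=2: ori   $r2, $r2, 14  regs=(0,6,14,6,13,5)
  step pc=8: xori  $r0, $r3, 5  regs=(0,6,14,6,13,5)
  step pc=9: andi  $r0, $r4, 2  regs=(0,6,14,6,13,5)

14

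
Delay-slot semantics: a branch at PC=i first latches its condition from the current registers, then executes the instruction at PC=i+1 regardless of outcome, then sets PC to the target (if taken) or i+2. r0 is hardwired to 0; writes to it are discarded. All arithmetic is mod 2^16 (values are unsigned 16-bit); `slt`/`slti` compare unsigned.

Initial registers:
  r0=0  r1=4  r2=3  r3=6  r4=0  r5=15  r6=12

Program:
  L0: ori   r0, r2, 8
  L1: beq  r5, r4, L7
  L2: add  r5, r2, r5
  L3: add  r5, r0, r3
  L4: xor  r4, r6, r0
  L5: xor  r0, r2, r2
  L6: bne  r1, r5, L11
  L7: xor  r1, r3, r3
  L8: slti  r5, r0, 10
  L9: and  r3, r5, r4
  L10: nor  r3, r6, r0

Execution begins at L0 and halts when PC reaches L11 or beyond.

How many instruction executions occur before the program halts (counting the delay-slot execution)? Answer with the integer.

8

[0] ori   r0, r2, 8  →  {r0:0, r1:4, r2:3, r3:6, r4:0, r5:15, r6:12}
[1] beq  r5, r4, L7  →  {r0:0, r1:4, r2:3, r3:6, r4:0, r5:15, r6:12}  ⟨branch fallthrough⟩
[2] add  r5, r2, r5  →  {r0:0, r1:4, r2:3, r3:6, r4:0, r5:18, r6:12}
[3] add  r5, r0, r3  →  {r0:0, r1:4, r2:3, r3:6, r4:0, r5:6, r6:12}
[4] xor  r4, r6, r0  →  {r0:0, r1:4, r2:3, r3:6, r4:12, r5:6, r6:12}
[5] xor  r0, r2, r2  →  {r0:0, r1:4, r2:3, r3:6, r4:12, r5:6, r6:12}
[6] bne  r1, r5, L11  →  {r0:0, r1:4, r2:3, r3:6, r4:12, r5:6, r6:12}  ⟨branch taken⟩
[7] xor  r1, r3, r3  →  {r0:0, r1:0, r2:3, r3:6, r4:12, r5:6, r6:12}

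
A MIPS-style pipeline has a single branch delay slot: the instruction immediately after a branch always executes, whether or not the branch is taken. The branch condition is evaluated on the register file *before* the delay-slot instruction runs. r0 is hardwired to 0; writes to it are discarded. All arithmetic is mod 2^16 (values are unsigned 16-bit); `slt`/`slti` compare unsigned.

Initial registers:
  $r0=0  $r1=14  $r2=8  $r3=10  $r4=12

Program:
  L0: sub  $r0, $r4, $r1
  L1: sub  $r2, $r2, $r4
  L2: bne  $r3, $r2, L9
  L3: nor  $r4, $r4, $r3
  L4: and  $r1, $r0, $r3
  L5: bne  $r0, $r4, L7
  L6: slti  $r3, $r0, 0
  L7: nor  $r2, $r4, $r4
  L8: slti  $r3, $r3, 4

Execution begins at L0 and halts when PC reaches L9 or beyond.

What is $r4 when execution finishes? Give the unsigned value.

#0 sub  $r0, $r4, $r1 ; 0/14/8/10/12
#1 sub  $r2, $r2, $r4 ; 0/14/65532/10/12
#2 bne  $r3, $r2, L9 ; 0/14/65532/10/12 ; →target
#3 nor  $r4, $r4, $r3 ; 0/14/65532/10/65521

65521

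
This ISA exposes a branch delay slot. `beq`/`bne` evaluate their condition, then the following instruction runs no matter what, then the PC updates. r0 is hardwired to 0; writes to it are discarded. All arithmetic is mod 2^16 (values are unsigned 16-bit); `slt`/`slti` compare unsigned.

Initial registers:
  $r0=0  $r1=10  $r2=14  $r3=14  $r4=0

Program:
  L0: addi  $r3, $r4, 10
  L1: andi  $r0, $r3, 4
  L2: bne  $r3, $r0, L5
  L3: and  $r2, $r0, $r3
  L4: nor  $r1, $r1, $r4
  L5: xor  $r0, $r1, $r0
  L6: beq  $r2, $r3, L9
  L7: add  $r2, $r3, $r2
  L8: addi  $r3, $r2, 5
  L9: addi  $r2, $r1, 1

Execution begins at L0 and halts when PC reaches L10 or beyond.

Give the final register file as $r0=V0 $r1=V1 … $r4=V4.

#0 addi  $r3, $r4, 10 ; 0/10/14/10/0
#1 andi  $r0, $r3, 4 ; 0/10/14/10/0
#2 bne  $r3, $r0, L5 ; 0/10/14/10/0 ; →target
#3 and  $r2, $r0, $r3 ; 0/10/0/10/0
#5 xor  $r0, $r1, $r0 ; 0/10/0/10/0
#6 beq  $r2, $r3, L9 ; 0/10/0/10/0 ; →fallthru
#7 add  $r2, $r3, $r2 ; 0/10/10/10/0
#8 addi  $r3, $r2, 5 ; 0/10/10/15/0
#9 addi  $r2, $r1, 1 ; 0/10/11/15/0

$r0=0 $r1=10 $r2=11 $r3=15 $r4=0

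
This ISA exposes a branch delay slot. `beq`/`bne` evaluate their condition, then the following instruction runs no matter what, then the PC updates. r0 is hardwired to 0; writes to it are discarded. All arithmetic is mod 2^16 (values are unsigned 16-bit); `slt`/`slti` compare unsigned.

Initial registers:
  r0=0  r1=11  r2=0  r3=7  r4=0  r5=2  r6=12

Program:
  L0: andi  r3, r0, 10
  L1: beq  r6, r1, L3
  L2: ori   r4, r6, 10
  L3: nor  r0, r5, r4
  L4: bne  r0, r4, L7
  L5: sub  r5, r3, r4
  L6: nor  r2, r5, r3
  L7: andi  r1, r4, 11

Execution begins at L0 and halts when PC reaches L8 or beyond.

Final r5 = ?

  step pc=0: andi  r3, r0, 10  regs=(0,11,0,0,0,2,12)
  step pc=1: beq  r6, r1, L3  cond=F  regs=(0,11,0,0,0,2,12)
  step pc=2: ori   r4, r6, 10  regs=(0,11,0,0,14,2,12)
  step pc=3: nor  r0, r5, r4  regs=(0,11,0,0,14,2,12)
  step pc=4: bne  r0, r4, L7  cond=T  regs=(0,11,0,0,14,2,12)
  step pc=5: sub  r5, r3, r4  regs=(0,11,0,0,14,65522,12)
  step pc=7: andi  r1, r4, 11  regs=(0,10,0,0,14,65522,12)

65522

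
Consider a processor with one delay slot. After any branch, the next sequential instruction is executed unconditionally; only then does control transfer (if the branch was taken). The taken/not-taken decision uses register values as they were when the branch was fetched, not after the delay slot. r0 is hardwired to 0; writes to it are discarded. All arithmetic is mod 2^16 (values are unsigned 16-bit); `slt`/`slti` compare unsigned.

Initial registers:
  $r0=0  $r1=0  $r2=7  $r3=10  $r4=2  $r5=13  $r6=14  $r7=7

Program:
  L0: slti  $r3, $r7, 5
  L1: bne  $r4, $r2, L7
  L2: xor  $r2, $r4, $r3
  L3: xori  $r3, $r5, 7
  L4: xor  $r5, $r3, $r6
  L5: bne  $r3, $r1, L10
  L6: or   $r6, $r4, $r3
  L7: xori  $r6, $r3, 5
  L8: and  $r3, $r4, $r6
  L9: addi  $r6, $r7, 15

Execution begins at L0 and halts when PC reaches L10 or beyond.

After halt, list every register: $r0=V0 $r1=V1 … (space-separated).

[0] slti  $r3, $r7, 5  →  {$r0:0, $r1:0, $r2:7, $r3:0, $r4:2, $r5:13, $r6:14, $r7:7}
[1] bne  $r4, $r2, L7  →  {$r0:0, $r1:0, $r2:7, $r3:0, $r4:2, $r5:13, $r6:14, $r7:7}  ⟨branch taken⟩
[2] xor  $r2, $r4, $r3  →  {$r0:0, $r1:0, $r2:2, $r3:0, $r4:2, $r5:13, $r6:14, $r7:7}
[7] xori  $r6, $r3, 5  →  {$r0:0, $r1:0, $r2:2, $r3:0, $r4:2, $r5:13, $r6:5, $r7:7}
[8] and  $r3, $r4, $r6  →  {$r0:0, $r1:0, $r2:2, $r3:0, $r4:2, $r5:13, $r6:5, $r7:7}
[9] addi  $r6, $r7, 15  →  {$r0:0, $r1:0, $r2:2, $r3:0, $r4:2, $r5:13, $r6:22, $r7:7}

$r0=0 $r1=0 $r2=2 $r3=0 $r4=2 $r5=13 $r6=22 $r7=7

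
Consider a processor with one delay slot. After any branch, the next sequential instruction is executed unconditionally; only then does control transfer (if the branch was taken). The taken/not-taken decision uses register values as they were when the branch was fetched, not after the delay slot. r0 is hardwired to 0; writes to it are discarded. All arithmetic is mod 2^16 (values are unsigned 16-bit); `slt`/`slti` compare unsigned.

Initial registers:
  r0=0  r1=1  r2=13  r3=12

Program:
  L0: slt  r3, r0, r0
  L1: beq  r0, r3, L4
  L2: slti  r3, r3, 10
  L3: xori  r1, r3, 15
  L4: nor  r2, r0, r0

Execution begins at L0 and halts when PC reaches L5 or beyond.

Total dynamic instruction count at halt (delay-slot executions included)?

4

  step pc=0: slt  r3, r0, r0  regs=(0,1,13,0)
  step pc=1: beq  r0, r3, L4  cond=T  regs=(0,1,13,0)
  step pc=2: slti  r3, r3, 10  regs=(0,1,13,1)
  step pc=4: nor  r2, r0, r0  regs=(0,1,65535,1)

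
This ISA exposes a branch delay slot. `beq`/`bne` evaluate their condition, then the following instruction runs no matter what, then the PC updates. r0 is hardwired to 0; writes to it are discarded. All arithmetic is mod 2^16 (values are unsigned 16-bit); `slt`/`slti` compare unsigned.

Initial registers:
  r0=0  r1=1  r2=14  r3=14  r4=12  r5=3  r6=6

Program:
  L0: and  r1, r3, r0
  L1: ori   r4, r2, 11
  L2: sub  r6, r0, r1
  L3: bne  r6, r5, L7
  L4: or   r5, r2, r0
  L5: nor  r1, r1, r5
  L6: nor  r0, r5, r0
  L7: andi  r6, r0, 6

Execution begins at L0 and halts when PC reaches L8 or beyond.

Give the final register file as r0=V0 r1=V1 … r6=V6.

PC=0  and  r1, r3, r0        | r0=0 r1=0 r2=14 r3=14 r4=12 r5=3 r6=6
PC=1  ori   r4, r2, 11       | r0=0 r1=0 r2=14 r3=14 r4=15 r5=3 r6=6
PC=2  sub  r6, r0, r1        | r0=0 r1=0 r2=14 r3=14 r4=15 r5=3 r6=0
PC=3  bne  r6, r5, L7        | r0=0 r1=0 r2=14 r3=14 r4=15 r5=3 r6=0  [TAKEN]
PC=4  or   r5, r2, r0        | r0=0 r1=0 r2=14 r3=14 r4=15 r5=14 r6=0
PC=7  andi  r6, r0, 6        | r0=0 r1=0 r2=14 r3=14 r4=15 r5=14 r6=0

r0=0 r1=0 r2=14 r3=14 r4=15 r5=14 r6=0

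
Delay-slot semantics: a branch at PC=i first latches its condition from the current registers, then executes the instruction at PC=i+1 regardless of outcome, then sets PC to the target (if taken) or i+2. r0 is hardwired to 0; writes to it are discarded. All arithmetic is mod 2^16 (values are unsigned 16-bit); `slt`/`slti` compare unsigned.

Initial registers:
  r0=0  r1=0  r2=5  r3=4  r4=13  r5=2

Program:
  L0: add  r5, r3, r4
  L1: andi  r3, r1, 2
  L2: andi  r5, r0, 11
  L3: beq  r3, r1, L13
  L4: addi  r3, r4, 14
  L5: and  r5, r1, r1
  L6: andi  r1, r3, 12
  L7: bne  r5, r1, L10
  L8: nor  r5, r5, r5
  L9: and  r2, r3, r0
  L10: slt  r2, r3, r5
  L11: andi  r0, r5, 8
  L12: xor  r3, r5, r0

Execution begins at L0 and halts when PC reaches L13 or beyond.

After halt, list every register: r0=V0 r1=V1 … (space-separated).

PC=0  add  r5, r3, r4        | r0=0 r1=0 r2=5 r3=4 r4=13 r5=17
PC=1  andi  r3, r1, 2        | r0=0 r1=0 r2=5 r3=0 r4=13 r5=17
PC=2  andi  r5, r0, 11       | r0=0 r1=0 r2=5 r3=0 r4=13 r5=0
PC=3  beq  r3, r1, L13       | r0=0 r1=0 r2=5 r3=0 r4=13 r5=0  [TAKEN]
PC=4  addi  r3, r4, 14       | r0=0 r1=0 r2=5 r3=27 r4=13 r5=0

r0=0 r1=0 r2=5 r3=27 r4=13 r5=0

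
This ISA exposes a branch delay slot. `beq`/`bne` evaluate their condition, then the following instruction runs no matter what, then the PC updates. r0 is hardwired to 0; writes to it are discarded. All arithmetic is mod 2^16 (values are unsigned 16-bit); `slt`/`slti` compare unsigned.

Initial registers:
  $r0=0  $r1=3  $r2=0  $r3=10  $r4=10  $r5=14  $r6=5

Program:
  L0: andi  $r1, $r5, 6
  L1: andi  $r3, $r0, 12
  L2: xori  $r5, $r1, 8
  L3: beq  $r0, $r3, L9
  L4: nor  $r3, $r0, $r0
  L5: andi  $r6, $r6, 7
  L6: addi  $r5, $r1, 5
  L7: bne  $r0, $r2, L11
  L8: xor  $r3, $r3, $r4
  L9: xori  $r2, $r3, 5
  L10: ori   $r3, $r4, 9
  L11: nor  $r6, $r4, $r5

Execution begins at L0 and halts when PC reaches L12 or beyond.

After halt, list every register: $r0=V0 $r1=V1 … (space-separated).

$r0=0 $r1=6 $r2=65530 $r3=11 $r4=10 $r5=14 $r6=65521

PC=0  andi  $r1, $r5, 6      | $r0=0 $r1=6 $r2=0 $r3=10 $r4=10 $r5=14 $r6=5
PC=1  andi  $r3, $r0, 12     | $r0=0 $r1=6 $r2=0 $r3=0 $r4=10 $r5=14 $r6=5
PC=2  xori  $r5, $r1, 8      | $r0=0 $r1=6 $r2=0 $r3=0 $r4=10 $r5=14 $r6=5
PC=3  beq  $r0, $r3, L9      | $r0=0 $r1=6 $r2=0 $r3=0 $r4=10 $r5=14 $r6=5  [TAKEN]
PC=4  nor  $r3, $r0, $r0     | $r0=0 $r1=6 $r2=0 $r3=65535 $r4=10 $r5=14 $r6=5
PC=9  xori  $r2, $r3, 5      | $r0=0 $r1=6 $r2=65530 $r3=65535 $r4=10 $r5=14 $r6=5
PC=10 ori   $r3, $r4, 9      | $r0=0 $r1=6 $r2=65530 $r3=11 $r4=10 $r5=14 $r6=5
PC=11 nor  $r6, $r4, $r5     | $r0=0 $r1=6 $r2=65530 $r3=11 $r4=10 $r5=14 $r6=65521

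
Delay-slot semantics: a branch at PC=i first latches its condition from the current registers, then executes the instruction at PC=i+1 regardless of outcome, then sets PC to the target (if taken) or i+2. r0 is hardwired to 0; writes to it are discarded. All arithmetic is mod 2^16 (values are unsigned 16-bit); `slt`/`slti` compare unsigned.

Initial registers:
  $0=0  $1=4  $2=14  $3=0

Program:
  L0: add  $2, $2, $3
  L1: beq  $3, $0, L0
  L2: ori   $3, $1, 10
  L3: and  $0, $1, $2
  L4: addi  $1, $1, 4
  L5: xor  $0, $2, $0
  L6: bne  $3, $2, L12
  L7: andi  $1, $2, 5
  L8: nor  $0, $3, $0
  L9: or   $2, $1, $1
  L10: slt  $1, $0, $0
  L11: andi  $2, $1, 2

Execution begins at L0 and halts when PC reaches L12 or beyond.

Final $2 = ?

[0] add  $2, $2, $3  →  {$0:0, $1:4, $2:14, $3:0}
[1] beq  $3, $0, L0  →  {$0:0, $1:4, $2:14, $3:0}  ⟨branch taken⟩
[2] ori   $3, $1, 10  →  {$0:0, $1:4, $2:14, $3:14}
[0] add  $2, $2, $3  →  {$0:0, $1:4, $2:28, $3:14}
[1] beq  $3, $0, L0  →  {$0:0, $1:4, $2:28, $3:14}  ⟨branch fallthrough⟩
[2] ori   $3, $1, 10  →  {$0:0, $1:4, $2:28, $3:14}
[3] and  $0, $1, $2  →  {$0:0, $1:4, $2:28, $3:14}
[4] addi  $1, $1, 4  →  {$0:0, $1:8, $2:28, $3:14}
[5] xor  $0, $2, $0  →  {$0:0, $1:8, $2:28, $3:14}
[6] bne  $3, $2, L12  →  {$0:0, $1:8, $2:28, $3:14}  ⟨branch taken⟩
[7] andi  $1, $2, 5  →  {$0:0, $1:4, $2:28, $3:14}

28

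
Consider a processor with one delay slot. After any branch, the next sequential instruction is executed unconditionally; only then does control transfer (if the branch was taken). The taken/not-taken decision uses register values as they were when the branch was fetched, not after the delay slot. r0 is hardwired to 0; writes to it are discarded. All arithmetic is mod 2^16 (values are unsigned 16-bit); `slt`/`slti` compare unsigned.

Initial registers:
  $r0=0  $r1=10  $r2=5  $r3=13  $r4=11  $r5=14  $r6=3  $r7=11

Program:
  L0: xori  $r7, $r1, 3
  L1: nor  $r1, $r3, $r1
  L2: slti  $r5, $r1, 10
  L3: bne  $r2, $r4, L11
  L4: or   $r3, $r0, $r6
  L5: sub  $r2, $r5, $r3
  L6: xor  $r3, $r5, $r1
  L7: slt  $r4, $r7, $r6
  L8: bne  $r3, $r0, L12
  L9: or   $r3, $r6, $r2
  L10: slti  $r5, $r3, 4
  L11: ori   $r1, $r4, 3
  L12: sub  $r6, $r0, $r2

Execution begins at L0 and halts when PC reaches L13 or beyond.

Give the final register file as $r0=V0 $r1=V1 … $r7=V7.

  step pc=0: xori  $r7, $r1, 3  regs=(0,10,5,13,11,14,3,9)
  step pc=1: nor  $r1, $r3, $r1  regs=(0,65520,5,13,11,14,3,9)
  step pc=2: slti  $r5, $r1, 10  regs=(0,65520,5,13,11,0,3,9)
  step pc=3: bne  $r2, $r4, L11  cond=T  regs=(0,65520,5,13,11,0,3,9)
  step pc=4: or   $r3, $r0, $r6  regs=(0,65520,5,3,11,0,3,9)
  step pc=11: ori   $r1, $r4, 3  regs=(0,11,5,3,11,0,3,9)
  step pc=12: sub  $r6, $r0, $r2  regs=(0,11,5,3,11,0,65531,9)

$r0=0 $r1=11 $r2=5 $r3=3 $r4=11 $r5=0 $r6=65531 $r7=9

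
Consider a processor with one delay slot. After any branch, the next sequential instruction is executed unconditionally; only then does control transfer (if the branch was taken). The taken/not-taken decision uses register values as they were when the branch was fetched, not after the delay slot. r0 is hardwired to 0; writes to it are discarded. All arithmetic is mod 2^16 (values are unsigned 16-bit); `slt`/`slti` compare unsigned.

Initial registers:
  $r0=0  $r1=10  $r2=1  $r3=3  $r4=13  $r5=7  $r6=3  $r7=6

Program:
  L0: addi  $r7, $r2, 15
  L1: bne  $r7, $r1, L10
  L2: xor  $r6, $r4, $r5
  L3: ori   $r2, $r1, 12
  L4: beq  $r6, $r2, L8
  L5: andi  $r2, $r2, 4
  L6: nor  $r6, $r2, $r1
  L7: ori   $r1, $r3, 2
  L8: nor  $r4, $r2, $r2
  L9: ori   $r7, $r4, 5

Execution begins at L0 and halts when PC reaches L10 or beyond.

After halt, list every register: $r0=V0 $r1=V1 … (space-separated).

#0 addi  $r7, $r2, 15 ; 0/10/1/3/13/7/3/16
#1 bne  $r7, $r1, L10 ; 0/10/1/3/13/7/3/16 ; →target
#2 xor  $r6, $r4, $r5 ; 0/10/1/3/13/7/10/16

$r0=0 $r1=10 $r2=1 $r3=3 $r4=13 $r5=7 $r6=10 $r7=16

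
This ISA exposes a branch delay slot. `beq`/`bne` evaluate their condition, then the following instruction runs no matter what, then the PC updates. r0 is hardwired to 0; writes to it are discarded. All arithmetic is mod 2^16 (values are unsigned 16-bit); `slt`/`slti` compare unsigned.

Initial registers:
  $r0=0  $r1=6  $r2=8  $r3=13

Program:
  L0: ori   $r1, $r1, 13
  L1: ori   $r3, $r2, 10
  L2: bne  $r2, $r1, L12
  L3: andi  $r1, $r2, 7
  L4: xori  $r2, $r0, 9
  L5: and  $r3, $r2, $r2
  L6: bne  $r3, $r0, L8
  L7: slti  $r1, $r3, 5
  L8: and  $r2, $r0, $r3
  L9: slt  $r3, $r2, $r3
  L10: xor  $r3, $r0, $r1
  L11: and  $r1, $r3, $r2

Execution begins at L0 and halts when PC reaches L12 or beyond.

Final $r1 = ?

  step pc=0: ori   $r1, $r1, 13  regs=(0,15,8,13)
  step pc=1: ori   $r3, $r2, 10  regs=(0,15,8,10)
  step pc=2: bne  $r2, $r1, L12  cond=T  regs=(0,15,8,10)
  step pc=3: andi  $r1, $r2, 7  regs=(0,0,8,10)

0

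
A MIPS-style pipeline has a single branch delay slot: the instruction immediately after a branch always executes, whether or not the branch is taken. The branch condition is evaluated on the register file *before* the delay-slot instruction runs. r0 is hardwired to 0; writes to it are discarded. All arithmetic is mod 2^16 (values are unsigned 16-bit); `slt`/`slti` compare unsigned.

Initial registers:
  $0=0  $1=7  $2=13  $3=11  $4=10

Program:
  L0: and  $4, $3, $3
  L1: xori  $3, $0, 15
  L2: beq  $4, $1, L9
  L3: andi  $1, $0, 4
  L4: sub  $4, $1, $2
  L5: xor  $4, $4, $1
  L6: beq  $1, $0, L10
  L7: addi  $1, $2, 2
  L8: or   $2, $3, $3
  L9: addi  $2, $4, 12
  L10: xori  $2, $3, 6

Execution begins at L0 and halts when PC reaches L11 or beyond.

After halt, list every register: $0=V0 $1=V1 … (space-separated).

#0 and  $4, $3, $3 ; 0/7/13/11/11
#1 xori  $3, $0, 15 ; 0/7/13/15/11
#2 beq  $4, $1, L9 ; 0/7/13/15/11 ; →fallthru
#3 andi  $1, $0, 4 ; 0/0/13/15/11
#4 sub  $4, $1, $2 ; 0/0/13/15/65523
#5 xor  $4, $4, $1 ; 0/0/13/15/65523
#6 beq  $1, $0, L10 ; 0/0/13/15/65523 ; →target
#7 addi  $1, $2, 2 ; 0/15/13/15/65523
#10 xori  $2, $3, 6 ; 0/15/9/15/65523

$0=0 $1=15 $2=9 $3=15 $4=65523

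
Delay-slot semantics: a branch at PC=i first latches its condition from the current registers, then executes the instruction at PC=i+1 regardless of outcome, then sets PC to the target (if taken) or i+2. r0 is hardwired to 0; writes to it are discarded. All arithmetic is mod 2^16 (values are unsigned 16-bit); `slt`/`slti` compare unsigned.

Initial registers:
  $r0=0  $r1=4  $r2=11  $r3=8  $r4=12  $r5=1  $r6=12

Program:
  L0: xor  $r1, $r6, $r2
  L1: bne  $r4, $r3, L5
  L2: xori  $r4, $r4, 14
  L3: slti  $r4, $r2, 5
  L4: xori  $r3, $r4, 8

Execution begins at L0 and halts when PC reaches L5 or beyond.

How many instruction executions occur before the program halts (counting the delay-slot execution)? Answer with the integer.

3

PC=0  xor  $r1, $r6, $r2     | $r0=0 $r1=7 $r2=11 $r3=8 $r4=12 $r5=1 $r6=12
PC=1  bne  $r4, $r3, L5      | $r0=0 $r1=7 $r2=11 $r3=8 $r4=12 $r5=1 $r6=12  [TAKEN]
PC=2  xori  $r4, $r4, 14     | $r0=0 $r1=7 $r2=11 $r3=8 $r4=2 $r5=1 $r6=12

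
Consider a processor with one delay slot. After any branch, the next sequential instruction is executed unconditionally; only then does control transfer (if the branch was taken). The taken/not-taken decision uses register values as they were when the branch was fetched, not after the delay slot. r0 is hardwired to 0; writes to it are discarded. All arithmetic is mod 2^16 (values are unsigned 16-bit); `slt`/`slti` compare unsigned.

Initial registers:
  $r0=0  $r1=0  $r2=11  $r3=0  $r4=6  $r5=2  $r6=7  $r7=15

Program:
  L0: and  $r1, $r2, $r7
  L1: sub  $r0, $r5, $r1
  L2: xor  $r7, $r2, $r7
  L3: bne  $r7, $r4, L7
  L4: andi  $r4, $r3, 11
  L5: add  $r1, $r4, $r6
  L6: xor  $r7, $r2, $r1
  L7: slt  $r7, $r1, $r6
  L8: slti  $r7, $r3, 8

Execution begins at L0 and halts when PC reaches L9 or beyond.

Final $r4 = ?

#0 and  $r1, $r2, $r7 ; 0/11/11/0/6/2/7/15
#1 sub  $r0, $r5, $r1 ; 0/11/11/0/6/2/7/15
#2 xor  $r7, $r2, $r7 ; 0/11/11/0/6/2/7/4
#3 bne  $r7, $r4, L7 ; 0/11/11/0/6/2/7/4 ; →target
#4 andi  $r4, $r3, 11 ; 0/11/11/0/0/2/7/4
#7 slt  $r7, $r1, $r6 ; 0/11/11/0/0/2/7/0
#8 slti  $r7, $r3, 8 ; 0/11/11/0/0/2/7/1

0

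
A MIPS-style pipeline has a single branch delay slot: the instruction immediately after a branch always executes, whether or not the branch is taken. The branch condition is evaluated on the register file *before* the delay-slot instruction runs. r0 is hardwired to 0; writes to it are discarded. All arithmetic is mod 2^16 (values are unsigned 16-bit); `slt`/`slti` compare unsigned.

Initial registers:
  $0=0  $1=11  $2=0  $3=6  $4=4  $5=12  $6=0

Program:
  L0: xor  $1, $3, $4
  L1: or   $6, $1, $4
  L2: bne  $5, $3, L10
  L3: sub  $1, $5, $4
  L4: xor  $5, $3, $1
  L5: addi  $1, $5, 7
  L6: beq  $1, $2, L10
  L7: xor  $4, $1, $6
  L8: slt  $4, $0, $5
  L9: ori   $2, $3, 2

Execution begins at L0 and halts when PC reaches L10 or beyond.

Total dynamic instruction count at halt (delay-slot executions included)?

PC=0  xor  $1, $3, $4        | $0=0 $1=2 $2=0 $3=6 $4=4 $5=12 $6=0
PC=1  or   $6, $1, $4        | $0=0 $1=2 $2=0 $3=6 $4=4 $5=12 $6=6
PC=2  bne  $5, $3, L10       | $0=0 $1=2 $2=0 $3=6 $4=4 $5=12 $6=6  [TAKEN]
PC=3  sub  $1, $5, $4        | $0=0 $1=8 $2=0 $3=6 $4=4 $5=12 $6=6

4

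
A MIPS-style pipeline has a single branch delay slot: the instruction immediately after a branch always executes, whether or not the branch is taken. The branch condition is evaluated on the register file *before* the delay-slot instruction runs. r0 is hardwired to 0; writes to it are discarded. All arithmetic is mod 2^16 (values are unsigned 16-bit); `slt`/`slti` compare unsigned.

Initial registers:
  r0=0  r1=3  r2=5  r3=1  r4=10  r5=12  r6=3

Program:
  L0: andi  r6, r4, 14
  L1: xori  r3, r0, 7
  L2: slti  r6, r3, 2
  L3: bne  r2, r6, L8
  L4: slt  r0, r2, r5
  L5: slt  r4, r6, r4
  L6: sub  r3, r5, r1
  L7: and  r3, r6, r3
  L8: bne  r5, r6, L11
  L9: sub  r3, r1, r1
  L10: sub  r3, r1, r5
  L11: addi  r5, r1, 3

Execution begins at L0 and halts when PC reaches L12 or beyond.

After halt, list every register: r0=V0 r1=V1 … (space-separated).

r0=0 r1=3 r2=5 r3=0 r4=10 r5=6 r6=0

  step pc=0: andi  r6, r4, 14  regs=(0,3,5,1,10,12,10)
  step pc=1: xori  r3, r0, 7  regs=(0,3,5,7,10,12,10)
  step pc=2: slti  r6, r3, 2  regs=(0,3,5,7,10,12,0)
  step pc=3: bne  r2, r6, L8  cond=T  regs=(0,3,5,7,10,12,0)
  step pc=4: slt  r0, r2, r5  regs=(0,3,5,7,10,12,0)
  step pc=8: bne  r5, r6, L11  cond=T  regs=(0,3,5,7,10,12,0)
  step pc=9: sub  r3, r1, r1  regs=(0,3,5,0,10,12,0)
  step pc=11: addi  r5, r1, 3  regs=(0,3,5,0,10,6,0)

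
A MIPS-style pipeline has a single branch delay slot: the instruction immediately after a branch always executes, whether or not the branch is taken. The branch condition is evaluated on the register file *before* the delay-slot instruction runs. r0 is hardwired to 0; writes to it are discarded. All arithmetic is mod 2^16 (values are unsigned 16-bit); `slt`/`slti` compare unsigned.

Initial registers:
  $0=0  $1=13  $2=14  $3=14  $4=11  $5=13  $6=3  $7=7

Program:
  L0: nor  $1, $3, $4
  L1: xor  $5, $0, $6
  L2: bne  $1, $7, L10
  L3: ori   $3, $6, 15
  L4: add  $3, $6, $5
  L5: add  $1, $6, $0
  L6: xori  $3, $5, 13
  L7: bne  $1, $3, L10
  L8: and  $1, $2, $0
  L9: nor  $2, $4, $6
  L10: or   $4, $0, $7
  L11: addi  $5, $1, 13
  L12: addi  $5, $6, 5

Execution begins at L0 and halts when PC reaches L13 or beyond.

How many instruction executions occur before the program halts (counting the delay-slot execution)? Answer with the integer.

PC=0  nor  $1, $3, $4        | $0=0 $1=65520 $2=14 $3=14 $4=11 $5=13 $6=3 $7=7
PC=1  xor  $5, $0, $6        | $0=0 $1=65520 $2=14 $3=14 $4=11 $5=3 $6=3 $7=7
PC=2  bne  $1, $7, L10       | $0=0 $1=65520 $2=14 $3=14 $4=11 $5=3 $6=3 $7=7  [TAKEN]
PC=3  ori   $3, $6, 15       | $0=0 $1=65520 $2=14 $3=15 $4=11 $5=3 $6=3 $7=7
PC=10 or   $4, $0, $7        | $0=0 $1=65520 $2=14 $3=15 $4=7 $5=3 $6=3 $7=7
PC=11 addi  $5, $1, 13       | $0=0 $1=65520 $2=14 $3=15 $4=7 $5=65533 $6=3 $7=7
PC=12 addi  $5, $6, 5        | $0=0 $1=65520 $2=14 $3=15 $4=7 $5=8 $6=3 $7=7

7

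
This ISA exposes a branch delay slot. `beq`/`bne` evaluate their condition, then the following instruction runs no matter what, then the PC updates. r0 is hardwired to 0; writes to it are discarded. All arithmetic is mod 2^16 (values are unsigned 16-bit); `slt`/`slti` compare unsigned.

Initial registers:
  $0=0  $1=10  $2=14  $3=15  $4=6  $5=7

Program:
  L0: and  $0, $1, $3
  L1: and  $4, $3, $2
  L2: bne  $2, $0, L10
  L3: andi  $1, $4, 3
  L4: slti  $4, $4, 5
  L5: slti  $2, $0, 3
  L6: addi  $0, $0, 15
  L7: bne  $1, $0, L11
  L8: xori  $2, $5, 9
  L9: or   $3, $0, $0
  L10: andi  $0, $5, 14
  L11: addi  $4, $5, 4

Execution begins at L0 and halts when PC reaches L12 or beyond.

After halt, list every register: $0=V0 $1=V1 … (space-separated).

  step pc=0: and  $0, $1, $3  regs=(0,10,14,15,6,7)
  step pc=1: and  $4, $3, $2  regs=(0,10,14,15,14,7)
  step pc=2: bne  $2, $0, L10  cond=T  regs=(0,10,14,15,14,7)
  step pc=3: andi  $1, $4, 3  regs=(0,2,14,15,14,7)
  step pc=10: andi  $0, $5, 14  regs=(0,2,14,15,14,7)
  step pc=11: addi  $4, $5, 4  regs=(0,2,14,15,11,7)

$0=0 $1=2 $2=14 $3=15 $4=11 $5=7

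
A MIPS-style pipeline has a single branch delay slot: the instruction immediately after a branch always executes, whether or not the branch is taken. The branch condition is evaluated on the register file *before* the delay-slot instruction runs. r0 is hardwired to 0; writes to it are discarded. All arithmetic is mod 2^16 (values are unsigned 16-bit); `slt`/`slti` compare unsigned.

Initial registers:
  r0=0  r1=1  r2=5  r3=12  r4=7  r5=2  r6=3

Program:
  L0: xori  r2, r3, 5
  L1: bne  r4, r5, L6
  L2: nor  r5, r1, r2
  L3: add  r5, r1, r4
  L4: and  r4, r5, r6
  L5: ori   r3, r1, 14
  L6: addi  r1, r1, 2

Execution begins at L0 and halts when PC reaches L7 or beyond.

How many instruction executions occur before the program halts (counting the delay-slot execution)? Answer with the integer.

#0 xori  r2, r3, 5 ; 0/1/9/12/7/2/3
#1 bne  r4, r5, L6 ; 0/1/9/12/7/2/3 ; →target
#2 nor  r5, r1, r2 ; 0/1/9/12/7/65526/3
#6 addi  r1, r1, 2 ; 0/3/9/12/7/65526/3

4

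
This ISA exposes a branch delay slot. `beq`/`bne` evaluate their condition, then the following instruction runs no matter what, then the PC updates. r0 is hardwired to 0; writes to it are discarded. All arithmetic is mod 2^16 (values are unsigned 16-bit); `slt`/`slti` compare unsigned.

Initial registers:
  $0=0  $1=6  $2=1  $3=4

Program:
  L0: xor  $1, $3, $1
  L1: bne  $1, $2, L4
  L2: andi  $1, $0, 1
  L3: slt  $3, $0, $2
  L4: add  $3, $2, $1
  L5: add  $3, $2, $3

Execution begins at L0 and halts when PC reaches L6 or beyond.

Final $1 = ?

0

#0 xor  $1, $3, $1 ; 0/2/1/4
#1 bne  $1, $2, L4 ; 0/2/1/4 ; →target
#2 andi  $1, $0, 1 ; 0/0/1/4
#4 add  $3, $2, $1 ; 0/0/1/1
#5 add  $3, $2, $3 ; 0/0/1/2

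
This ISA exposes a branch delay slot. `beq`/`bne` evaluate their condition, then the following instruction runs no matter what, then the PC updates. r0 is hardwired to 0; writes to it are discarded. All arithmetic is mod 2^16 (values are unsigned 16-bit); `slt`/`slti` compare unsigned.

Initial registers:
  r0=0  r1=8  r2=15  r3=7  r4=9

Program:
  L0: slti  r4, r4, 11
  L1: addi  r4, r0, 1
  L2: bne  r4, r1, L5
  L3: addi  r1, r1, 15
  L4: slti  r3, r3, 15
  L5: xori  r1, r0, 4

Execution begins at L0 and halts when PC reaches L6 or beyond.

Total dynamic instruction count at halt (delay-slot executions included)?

  step pc=0: slti  r4, r4, 11  regs=(0,8,15,7,1)
  step pc=1: addi  r4, r0, 1  regs=(0,8,15,7,1)
  step pc=2: bne  r4, r1, L5  cond=T  regs=(0,8,15,7,1)
  step pc=3: addi  r1, r1, 15  regs=(0,23,15,7,1)
  step pc=5: xori  r1, r0, 4  regs=(0,4,15,7,1)

5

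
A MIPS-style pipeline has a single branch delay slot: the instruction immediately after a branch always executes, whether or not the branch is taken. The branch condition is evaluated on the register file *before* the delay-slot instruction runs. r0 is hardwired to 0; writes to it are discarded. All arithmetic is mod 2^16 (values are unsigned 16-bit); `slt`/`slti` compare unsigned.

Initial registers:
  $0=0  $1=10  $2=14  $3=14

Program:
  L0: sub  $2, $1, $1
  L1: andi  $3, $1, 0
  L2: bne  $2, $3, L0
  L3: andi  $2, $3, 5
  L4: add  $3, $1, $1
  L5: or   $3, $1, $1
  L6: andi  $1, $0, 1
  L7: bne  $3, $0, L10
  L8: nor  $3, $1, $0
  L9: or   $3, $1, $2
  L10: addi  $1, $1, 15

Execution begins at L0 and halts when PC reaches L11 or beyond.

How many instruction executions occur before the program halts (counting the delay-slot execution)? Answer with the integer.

#0 sub  $2, $1, $1 ; 0/10/0/14
#1 andi  $3, $1, 0 ; 0/10/0/0
#2 bne  $2, $3, L0 ; 0/10/0/0 ; →fallthru
#3 andi  $2, $3, 5 ; 0/10/0/0
#4 add  $3, $1, $1 ; 0/10/0/20
#5 or   $3, $1, $1 ; 0/10/0/10
#6 andi  $1, $0, 1 ; 0/0/0/10
#7 bne  $3, $0, L10 ; 0/0/0/10 ; →target
#8 nor  $3, $1, $0 ; 0/0/0/65535
#10 addi  $1, $1, 15 ; 0/15/0/65535

10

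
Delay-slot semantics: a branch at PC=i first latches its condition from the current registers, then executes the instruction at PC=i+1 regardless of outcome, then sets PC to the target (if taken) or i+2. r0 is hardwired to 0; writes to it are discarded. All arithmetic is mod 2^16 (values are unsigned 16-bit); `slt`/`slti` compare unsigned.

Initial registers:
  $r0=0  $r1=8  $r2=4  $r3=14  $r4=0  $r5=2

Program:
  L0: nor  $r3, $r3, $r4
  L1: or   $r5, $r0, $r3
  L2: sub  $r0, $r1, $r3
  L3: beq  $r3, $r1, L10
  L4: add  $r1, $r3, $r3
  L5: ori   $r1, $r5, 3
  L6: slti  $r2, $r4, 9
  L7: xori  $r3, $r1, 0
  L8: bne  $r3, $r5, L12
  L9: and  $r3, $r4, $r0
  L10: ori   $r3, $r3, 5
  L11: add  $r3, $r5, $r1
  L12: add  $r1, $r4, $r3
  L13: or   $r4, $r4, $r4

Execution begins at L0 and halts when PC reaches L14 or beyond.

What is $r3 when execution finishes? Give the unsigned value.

0

#0 nor  $r3, $r3, $r4 ; 0/8/4/65521/0/2
#1 or   $r5, $r0, $r3 ; 0/8/4/65521/0/65521
#2 sub  $r0, $r1, $r3 ; 0/8/4/65521/0/65521
#3 beq  $r3, $r1, L10 ; 0/8/4/65521/0/65521 ; →fallthru
#4 add  $r1, $r3, $r3 ; 0/65506/4/65521/0/65521
#5 ori   $r1, $r5, 3 ; 0/65523/4/65521/0/65521
#6 slti  $r2, $r4, 9 ; 0/65523/1/65521/0/65521
#7 xori  $r3, $r1, 0 ; 0/65523/1/65523/0/65521
#8 bne  $r3, $r5, L12 ; 0/65523/1/65523/0/65521 ; →target
#9 and  $r3, $r4, $r0 ; 0/65523/1/0/0/65521
#12 add  $r1, $r4, $r3 ; 0/0/1/0/0/65521
#13 or   $r4, $r4, $r4 ; 0/0/1/0/0/65521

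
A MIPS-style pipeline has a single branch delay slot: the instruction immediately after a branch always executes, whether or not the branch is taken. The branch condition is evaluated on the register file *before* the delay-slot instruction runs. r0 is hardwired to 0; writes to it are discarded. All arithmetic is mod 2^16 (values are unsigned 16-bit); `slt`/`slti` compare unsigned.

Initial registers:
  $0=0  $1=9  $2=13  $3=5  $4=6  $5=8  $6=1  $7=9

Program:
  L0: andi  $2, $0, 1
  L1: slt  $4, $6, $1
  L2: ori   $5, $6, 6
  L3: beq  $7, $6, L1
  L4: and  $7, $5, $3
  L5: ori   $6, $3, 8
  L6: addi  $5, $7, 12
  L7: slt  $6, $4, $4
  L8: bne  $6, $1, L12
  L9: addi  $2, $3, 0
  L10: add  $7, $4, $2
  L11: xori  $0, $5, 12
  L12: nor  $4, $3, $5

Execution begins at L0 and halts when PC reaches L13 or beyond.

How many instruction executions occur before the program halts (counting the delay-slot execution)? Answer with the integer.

11

  step pc=0: andi  $2, $0, 1  regs=(0,9,0,5,6,8,1,9)
  step pc=1: slt  $4, $6, $1  regs=(0,9,0,5,1,8,1,9)
  step pc=2: ori   $5, $6, 6  regs=(0,9,0,5,1,7,1,9)
  step pc=3: beq  $7, $6, L1  cond=F  regs=(0,9,0,5,1,7,1,9)
  step pc=4: and  $7, $5, $3  regs=(0,9,0,5,1,7,1,5)
  step pc=5: ori   $6, $3, 8  regs=(0,9,0,5,1,7,13,5)
  step pc=6: addi  $5, $7, 12  regs=(0,9,0,5,1,17,13,5)
  step pc=7: slt  $6, $4, $4  regs=(0,9,0,5,1,17,0,5)
  step pc=8: bne  $6, $1, L12  cond=T  regs=(0,9,0,5,1,17,0,5)
  step pc=9: addi  $2, $3, 0  regs=(0,9,5,5,1,17,0,5)
  step pc=12: nor  $4, $3, $5  regs=(0,9,5,5,65514,17,0,5)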